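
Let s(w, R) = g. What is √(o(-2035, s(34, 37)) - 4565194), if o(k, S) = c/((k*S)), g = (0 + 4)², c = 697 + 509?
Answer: 7*I*√6173223077890/8140 ≈ 2136.6*I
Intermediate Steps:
c = 1206
g = 16 (g = 4² = 16)
s(w, R) = 16
o(k, S) = 1206/(S*k) (o(k, S) = 1206/((k*S)) = 1206/((S*k)) = 1206*(1/(S*k)) = 1206/(S*k))
√(o(-2035, s(34, 37)) - 4565194) = √(1206/(16*(-2035)) - 4565194) = √(1206*(1/16)*(-1/2035) - 4565194) = √(-603/16280 - 4565194) = √(-74321358923/16280) = 7*I*√6173223077890/8140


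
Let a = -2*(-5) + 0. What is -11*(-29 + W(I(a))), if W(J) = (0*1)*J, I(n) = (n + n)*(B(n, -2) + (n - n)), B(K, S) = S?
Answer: 319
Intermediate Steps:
a = 10 (a = 10 + 0 = 10)
I(n) = -4*n (I(n) = (n + n)*(-2 + (n - n)) = (2*n)*(-2 + 0) = (2*n)*(-2) = -4*n)
W(J) = 0 (W(J) = 0*J = 0)
-11*(-29 + W(I(a))) = -11*(-29 + 0) = -11*(-29) = 319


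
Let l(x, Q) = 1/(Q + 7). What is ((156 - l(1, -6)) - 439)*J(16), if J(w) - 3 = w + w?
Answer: -9940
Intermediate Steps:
l(x, Q) = 1/(7 + Q)
J(w) = 3 + 2*w (J(w) = 3 + (w + w) = 3 + 2*w)
((156 - l(1, -6)) - 439)*J(16) = ((156 - 1/(7 - 6)) - 439)*(3 + 2*16) = ((156 - 1/1) - 439)*(3 + 32) = ((156 - 1*1) - 439)*35 = ((156 - 1) - 439)*35 = (155 - 439)*35 = -284*35 = -9940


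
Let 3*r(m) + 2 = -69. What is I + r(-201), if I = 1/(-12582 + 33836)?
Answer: -1509031/63762 ≈ -23.667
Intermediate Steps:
r(m) = -71/3 (r(m) = -2/3 + (1/3)*(-69) = -2/3 - 23 = -71/3)
I = 1/21254 ≈ 4.7050e-5
I + r(-201) = 1/21254 - 71/3 = -1509031/63762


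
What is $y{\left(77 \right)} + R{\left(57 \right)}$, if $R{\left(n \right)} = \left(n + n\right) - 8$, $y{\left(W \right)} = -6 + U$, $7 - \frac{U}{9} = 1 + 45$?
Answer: $-251$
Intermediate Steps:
$U = -351$ ($U = 63 - 9 \left(1 + 45\right) = 63 - 414 = -351$)
$y{\left(W \right)} = -357$ ($y{\left(W \right)} = -6 - 351 = -357$)
$R{\left(n \right)} = -8 + 2 n$ ($R{\left(n \right)} = 2 n - 8 = -8 + 2 n$)
$y{\left(77 \right)} + R{\left(57 \right)} = -357 + \left(-8 + 2 \cdot 57\right) = -357 + \left(-8 + 114\right) = -357 + 106 = -251$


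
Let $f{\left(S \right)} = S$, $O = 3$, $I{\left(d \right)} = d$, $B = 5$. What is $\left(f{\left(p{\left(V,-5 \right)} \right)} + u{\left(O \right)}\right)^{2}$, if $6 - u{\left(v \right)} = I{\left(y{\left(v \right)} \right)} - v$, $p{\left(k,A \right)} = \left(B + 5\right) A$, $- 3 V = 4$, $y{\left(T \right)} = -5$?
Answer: $1296$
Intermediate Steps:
$V = - \frac{4}{3}$ ($V = \left(- \frac{1}{3}\right) 4 = - \frac{4}{3} \approx -1.3333$)
$p{\left(k,A \right)} = 10 A$ ($p{\left(k,A \right)} = \left(5 + 5\right) A = 10 A$)
$u{\left(v \right)} = 11 + v$ ($u{\left(v \right)} = 6 - \left(-5 - v\right) = 6 + \left(5 + v\right) = 11 + v$)
$\left(f{\left(p{\left(V,-5 \right)} \right)} + u{\left(O \right)}\right)^{2} = \left(10 \left(-5\right) + \left(11 + 3\right)\right)^{2} = \left(-50 + 14\right)^{2} = \left(-36\right)^{2} = 1296$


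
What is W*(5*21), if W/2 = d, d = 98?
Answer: 20580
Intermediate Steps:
W = 196 (W = 2*98 = 196)
W*(5*21) = 196*(5*21) = 196*105 = 20580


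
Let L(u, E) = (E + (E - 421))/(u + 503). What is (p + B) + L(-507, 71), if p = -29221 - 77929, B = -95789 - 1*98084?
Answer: -1203813/4 ≈ -3.0095e+5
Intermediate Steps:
B = -193873 (B = -95789 - 98084 = -193873)
L(u, E) = (-421 + 2*E)/(503 + u) (L(u, E) = (E + (-421 + E))/(503 + u) = (-421 + 2*E)/(503 + u))
p = -107150
(p + B) + L(-507, 71) = (-107150 - 193873) + (-421 + 2*71)/(503 - 507) = -301023 + (-421 + 142)/(-4) = -301023 - ¼*(-279) = -301023 + 279/4 = -1203813/4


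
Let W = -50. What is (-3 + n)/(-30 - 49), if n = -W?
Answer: -47/79 ≈ -0.59494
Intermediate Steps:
n = 50 (n = -1*(-50) = 50)
(-3 + n)/(-30 - 49) = (-3 + 50)/(-30 - 49) = 47/(-79) = 47*(-1/79) = -47/79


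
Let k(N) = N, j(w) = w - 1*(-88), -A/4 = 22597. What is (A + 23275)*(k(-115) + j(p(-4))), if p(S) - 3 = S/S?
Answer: 1543599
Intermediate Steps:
p(S) = 4 (p(S) = 3 + S/S = 3 + 1 = 4)
A = -90388 (A = -4*22597 = -90388)
j(w) = 88 + w (j(w) = w + 88 = 88 + w)
(A + 23275)*(k(-115) + j(p(-4))) = (-90388 + 23275)*(-115 + (88 + 4)) = -67113*(-115 + 92) = -67113*(-23) = 1543599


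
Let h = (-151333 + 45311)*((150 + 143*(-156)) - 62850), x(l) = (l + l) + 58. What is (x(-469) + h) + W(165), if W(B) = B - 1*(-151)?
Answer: 9012717612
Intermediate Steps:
W(B) = 151 + B (W(B) = B + 151 = 151 + B)
x(l) = 58 + 2*l (x(l) = 2*l + 58 = 58 + 2*l)
h = 9012718176 (h = -106022*((150 - 22308) - 62850) = -106022*(-22158 - 62850) = -106022*(-85008) = 9012718176)
(x(-469) + h) + W(165) = ((58 + 2*(-469)) + 9012718176) + (151 + 165) = ((58 - 938) + 9012718176) + 316 = (-880 + 9012718176) + 316 = 9012717296 + 316 = 9012717612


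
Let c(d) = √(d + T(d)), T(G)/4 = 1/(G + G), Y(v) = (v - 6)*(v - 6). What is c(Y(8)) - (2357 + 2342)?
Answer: -4699 + 3*√2/2 ≈ -4696.9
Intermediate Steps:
Y(v) = (-6 + v)² (Y(v) = (-6 + v)*(-6 + v) = (-6 + v)²)
T(G) = 2/G (T(G) = 4/(G + G) = 4/((2*G)) = 4*(1/(2*G)) = 2/G)
c(d) = √(d + 2/d)
c(Y(8)) - (2357 + 2342) = √((-6 + 8)² + 2/((-6 + 8)²)) - (2357 + 2342) = √(2² + 2/(2²)) - 1*4699 = √(4 + 2/4) - 4699 = √(4 + 2*(¼)) - 4699 = √(4 + ½) - 4699 = √(9/2) - 4699 = 3*√2/2 - 4699 = -4699 + 3*√2/2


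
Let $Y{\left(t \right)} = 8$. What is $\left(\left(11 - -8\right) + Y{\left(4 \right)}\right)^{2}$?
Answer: $729$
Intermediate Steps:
$\left(\left(11 - -8\right) + Y{\left(4 \right)}\right)^{2} = \left(\left(11 - -8\right) + 8\right)^{2} = \left(\left(11 + 8\right) + 8\right)^{2} = \left(19 + 8\right)^{2} = 27^{2} = 729$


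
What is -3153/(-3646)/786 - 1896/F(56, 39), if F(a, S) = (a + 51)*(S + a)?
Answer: -1800474377/9710136580 ≈ -0.18542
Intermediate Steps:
F(a, S) = (51 + a)*(S + a)
-3153/(-3646)/786 - 1896/F(56, 39) = -3153/(-3646)/786 - 1896/(56**2 + 51*39 + 51*56 + 39*56) = -3153*(-1/3646)*(1/786) - 1896/(3136 + 1989 + 2856 + 2184) = (3153/3646)*(1/786) - 1896/10165 = 1051/955252 - 1896*1/10165 = 1051/955252 - 1896/10165 = -1800474377/9710136580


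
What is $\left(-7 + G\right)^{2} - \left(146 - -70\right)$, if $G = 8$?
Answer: $-215$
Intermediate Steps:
$\left(-7 + G\right)^{2} - \left(146 - -70\right) = \left(-7 + 8\right)^{2} - \left(146 - -70\right) = 1^{2} - \left(146 + 70\right) = 1 - 216 = -215$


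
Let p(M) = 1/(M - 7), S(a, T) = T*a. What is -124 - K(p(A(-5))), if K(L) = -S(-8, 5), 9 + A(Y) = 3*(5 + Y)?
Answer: -164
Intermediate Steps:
A(Y) = 6 + 3*Y (A(Y) = -9 + 3*(5 + Y) = -9 + (15 + 3*Y) = 6 + 3*Y)
p(M) = 1/(-7 + M)
K(L) = 40 (K(L) = -5*(-8) = -1*(-40) = 40)
-124 - K(p(A(-5))) = -124 - 1*40 = -124 - 40 = -164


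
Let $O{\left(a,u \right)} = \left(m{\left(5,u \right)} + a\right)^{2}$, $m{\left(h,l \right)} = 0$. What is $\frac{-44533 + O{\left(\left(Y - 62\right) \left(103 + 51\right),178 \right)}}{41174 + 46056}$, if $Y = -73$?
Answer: $\frac{432179567}{87230} \approx 4954.5$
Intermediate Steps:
$O{\left(a,u \right)} = a^{2}$ ($O{\left(a,u \right)} = \left(0 + a\right)^{2} = a^{2}$)
$\frac{-44533 + O{\left(\left(Y - 62\right) \left(103 + 51\right),178 \right)}}{41174 + 46056} = \frac{-44533 + \left(\left(-73 - 62\right) \left(103 + 51\right)\right)^{2}}{41174 + 46056} = \frac{-44533 + \left(\left(-135\right) 154\right)^{2}}{87230} = \left(-44533 + \left(-20790\right)^{2}\right) \frac{1}{87230} = \left(-44533 + 432224100\right) \frac{1}{87230} = 432179567 \cdot \frac{1}{87230} = \frac{432179567}{87230}$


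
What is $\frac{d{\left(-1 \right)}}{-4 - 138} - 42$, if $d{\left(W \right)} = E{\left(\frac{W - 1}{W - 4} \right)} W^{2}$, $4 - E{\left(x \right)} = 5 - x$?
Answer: $- \frac{29817}{710} \approx -41.996$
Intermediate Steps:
$E{\left(x \right)} = -1 + x$ ($E{\left(x \right)} = 4 - \left(5 - x\right) = 4 + \left(-5 + x\right) = -1 + x$)
$d{\left(W \right)} = W^{2} \left(-1 + \frac{-1 + W}{-4 + W}\right)$ ($d{\left(W \right)} = \left(-1 + \frac{W - 1}{W - 4}\right) W^{2} = \left(-1 + \frac{-1 + W}{-4 + W}\right) W^{2} = W^{2} \left(-1 + \frac{-1 + W}{-4 + W}\right)$)
$\frac{d{\left(-1 \right)}}{-4 - 138} - 42 = \frac{3 \left(-1\right)^{2} \frac{1}{-4 - 1}}{-4 - 138} - 42 = \frac{3 \cdot 1 \frac{1}{-5}}{-142} - 42 = - \frac{3 \cdot 1 \left(- \frac{1}{5}\right)}{142} - 42 = \left(- \frac{1}{142}\right) \left(- \frac{3}{5}\right) - 42 = \frac{3}{710} - 42 = - \frac{29817}{710}$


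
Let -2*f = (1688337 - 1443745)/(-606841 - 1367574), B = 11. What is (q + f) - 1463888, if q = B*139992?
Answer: 150103048256/1974415 ≈ 76024.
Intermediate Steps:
q = 1539912 (q = 11*139992 = 1539912)
f = 122296/1974415 (f = -(1688337 - 1443745)/(2*(-606841 - 1367574)) = -122296/(-1974415) = -122296*(-1)/1974415 = -1/2*(-244592/1974415) = 122296/1974415 ≈ 0.061940)
(q + f) - 1463888 = (1539912 + 122296/1974415) - 1463888 = 3040425473776/1974415 - 1463888 = 150103048256/1974415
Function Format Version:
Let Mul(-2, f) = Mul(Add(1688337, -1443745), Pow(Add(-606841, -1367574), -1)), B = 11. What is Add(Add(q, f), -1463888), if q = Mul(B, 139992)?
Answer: Rational(150103048256, 1974415) ≈ 76024.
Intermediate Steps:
q = 1539912 (q = Mul(11, 139992) = 1539912)
f = Rational(122296, 1974415) (f = Mul(Rational(-1, 2), Mul(Add(1688337, -1443745), Pow(Add(-606841, -1367574), -1))) = Mul(Rational(-1, 2), Mul(244592, Pow(-1974415, -1))) = Mul(Rational(-1, 2), Mul(244592, Rational(-1, 1974415))) = Mul(Rational(-1, 2), Rational(-244592, 1974415)) = Rational(122296, 1974415) ≈ 0.061940)
Add(Add(q, f), -1463888) = Add(Add(1539912, Rational(122296, 1974415)), -1463888) = Add(Rational(3040425473776, 1974415), -1463888) = Rational(150103048256, 1974415)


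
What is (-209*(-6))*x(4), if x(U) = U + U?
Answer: 10032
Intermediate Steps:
x(U) = 2*U
(-209*(-6))*x(4) = (-209*(-6))*(2*4) = 1254*8 = 10032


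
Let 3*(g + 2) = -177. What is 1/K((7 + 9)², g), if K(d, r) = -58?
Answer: -1/58 ≈ -0.017241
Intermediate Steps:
g = -61 (g = -2 + (⅓)*(-177) = -2 - 59 = -61)
1/K((7 + 9)², g) = 1/(-58) = -1/58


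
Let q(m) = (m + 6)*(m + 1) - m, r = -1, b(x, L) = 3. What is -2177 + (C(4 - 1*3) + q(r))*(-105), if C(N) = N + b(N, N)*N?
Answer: -2702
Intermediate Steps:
C(N) = 4*N (C(N) = N + 3*N = 4*N)
q(m) = -m + (1 + m)*(6 + m) (q(m) = (6 + m)*(1 + m) - m = (1 + m)*(6 + m) - m = -m + (1 + m)*(6 + m))
-2177 + (C(4 - 1*3) + q(r))*(-105) = -2177 + (4*(4 - 1*3) + (6 + (-1)² + 6*(-1)))*(-105) = -2177 + (4*(4 - 3) + (6 + 1 - 6))*(-105) = -2177 + (4*1 + 1)*(-105) = -2177 + (4 + 1)*(-105) = -2177 + 5*(-105) = -2177 - 525 = -2702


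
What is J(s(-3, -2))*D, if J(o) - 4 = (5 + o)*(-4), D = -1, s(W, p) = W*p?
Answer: 40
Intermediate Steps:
J(o) = -16 - 4*o (J(o) = 4 + (5 + o)*(-4) = 4 + (-20 - 4*o) = -16 - 4*o)
J(s(-3, -2))*D = (-16 - (-12)*(-2))*(-1) = (-16 - 4*6)*(-1) = (-16 - 24)*(-1) = -40*(-1) = 40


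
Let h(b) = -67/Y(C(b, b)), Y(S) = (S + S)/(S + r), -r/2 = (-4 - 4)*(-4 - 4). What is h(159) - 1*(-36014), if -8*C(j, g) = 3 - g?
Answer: 2823631/78 ≈ 36200.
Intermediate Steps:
C(j, g) = -3/8 + g/8 (C(j, g) = -(3 - g)/8 = -3/8 + g/8)
r = -128 (r = -2*(-4 - 4)*(-4 - 4) = -(-16)*(-8) = -2*64 = -128)
Y(S) = 2*S/(-128 + S) (Y(S) = (S + S)/(S - 128) = (2*S)/(-128 + S) = 2*S/(-128 + S))
h(b) = -67*(-1027/8 + b/8)/(2*(-3/8 + b/8)) (h(b) = -67*(-128 + (-3/8 + b/8))/(2*(-3/8 + b/8)) = -67*(-1027/8 + b/8)/(2*(-3/8 + b/8)))
h(159) - 1*(-36014) = 67*(1027 - 1*159)/(2*(-3 + 159)) - 1*(-36014) = (67/2)*(1027 - 159)/156 + 36014 = (67/2)*(1/156)*868 + 36014 = 14539/78 + 36014 = 2823631/78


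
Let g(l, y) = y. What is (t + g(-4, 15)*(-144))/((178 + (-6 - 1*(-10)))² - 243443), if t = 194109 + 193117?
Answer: -385066/210319 ≈ -1.8309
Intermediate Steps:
t = 387226
(t + g(-4, 15)*(-144))/((178 + (-6 - 1*(-10)))² - 243443) = (387226 + 15*(-144))/((178 + (-6 - 1*(-10)))² - 243443) = (387226 - 2160)/((178 + (-6 + 10))² - 243443) = 385066/((178 + 4)² - 243443) = 385066/(182² - 243443) = 385066/(33124 - 243443) = 385066/(-210319) = 385066*(-1/210319) = -385066/210319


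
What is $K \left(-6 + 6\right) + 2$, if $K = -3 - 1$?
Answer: $2$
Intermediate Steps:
$K = -4$
$K \left(-6 + 6\right) + 2 = - 4 \left(-6 + 6\right) + 2 = \left(-4\right) 0 + 2 = 0 + 2 = 2$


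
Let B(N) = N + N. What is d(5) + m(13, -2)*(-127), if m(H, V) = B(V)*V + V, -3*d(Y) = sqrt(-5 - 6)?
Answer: -762 - I*sqrt(11)/3 ≈ -762.0 - 1.1055*I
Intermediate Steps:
B(N) = 2*N
d(Y) = -I*sqrt(11)/3 (d(Y) = -sqrt(-5 - 6)/3 = -I*sqrt(11)/3)
m(H, V) = V + 2*V**2 (m(H, V) = (2*V)*V + V = 2*V**2 + V = V + 2*V**2)
d(5) + m(13, -2)*(-127) = -I*sqrt(11)/3 - 2*(1 + 2*(-2))*(-127) = -I*sqrt(11)/3 - 2*(1 - 4)*(-127) = -I*sqrt(11)/3 - 2*(-3)*(-127) = -I*sqrt(11)/3 + 6*(-127) = -I*sqrt(11)/3 - 762 = -762 - I*sqrt(11)/3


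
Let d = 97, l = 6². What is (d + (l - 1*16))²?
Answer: 13689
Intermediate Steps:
l = 36
(d + (l - 1*16))² = (97 + (36 - 1*16))² = (97 + (36 - 16))² = (97 + 20)² = 117² = 13689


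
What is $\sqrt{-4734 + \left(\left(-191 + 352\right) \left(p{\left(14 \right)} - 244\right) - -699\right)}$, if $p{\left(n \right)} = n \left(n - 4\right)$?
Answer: $i \sqrt{20779} \approx 144.15 i$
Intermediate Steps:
$p{\left(n \right)} = n \left(-4 + n\right)$
$\sqrt{-4734 + \left(\left(-191 + 352\right) \left(p{\left(14 \right)} - 244\right) - -699\right)} = \sqrt{-4734 + \left(\left(-191 + 352\right) \left(14 \left(-4 + 14\right) - 244\right) - -699\right)} = \sqrt{-4734 + \left(161 \left(14 \cdot 10 - 244\right) + 699\right)} = \sqrt{-4734 + \left(161 \left(140 - 244\right) + 699\right)} = \sqrt{-4734 + \left(161 \left(-104\right) + 699\right)} = \sqrt{-4734 + \left(-16744 + 699\right)} = \sqrt{-4734 - 16045} = \sqrt{-20779} = i \sqrt{20779}$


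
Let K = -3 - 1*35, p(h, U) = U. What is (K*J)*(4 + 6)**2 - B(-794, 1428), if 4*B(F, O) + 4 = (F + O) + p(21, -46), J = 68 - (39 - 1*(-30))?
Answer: 3654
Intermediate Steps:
J = -1 (J = 68 - (39 + 30) = 68 - 1*69 = 68 - 69 = -1)
B(F, O) = -25/2 + F/4 + O/4 (B(F, O) = -1 + ((F + O) - 46)/4 = -1 + (-46 + F + O)/4 = -1 + (-23/2 + F/4 + O/4) = -25/2 + F/4 + O/4)
K = -38 (K = -3 - 35 = -38)
(K*J)*(4 + 6)**2 - B(-794, 1428) = (-38*(-1))*(4 + 6)**2 - (-25/2 + (1/4)*(-794) + (1/4)*1428) = 38*10**2 - (-25/2 - 397/2 + 357) = 38*100 - 1*146 = 3800 - 146 = 3654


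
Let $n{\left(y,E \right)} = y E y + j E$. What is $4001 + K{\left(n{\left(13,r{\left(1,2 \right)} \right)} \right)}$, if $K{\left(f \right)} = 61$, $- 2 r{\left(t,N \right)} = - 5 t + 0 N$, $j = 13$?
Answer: $4062$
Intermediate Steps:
$r{\left(t,N \right)} = \frac{5 t}{2}$ ($r{\left(t,N \right)} = - \frac{- 5 t + 0 N}{2} = - \frac{- 5 t + 0}{2} = - \frac{\left(-5\right) t}{2} = \frac{5 t}{2}$)
$n{\left(y,E \right)} = 13 E + E y^{2}$ ($n{\left(y,E \right)} = y E y + 13 E = E y y + 13 E = E y^{2} + 13 E = 13 E + E y^{2}$)
$4001 + K{\left(n{\left(13,r{\left(1,2 \right)} \right)} \right)} = 4001 + 61 = 4062$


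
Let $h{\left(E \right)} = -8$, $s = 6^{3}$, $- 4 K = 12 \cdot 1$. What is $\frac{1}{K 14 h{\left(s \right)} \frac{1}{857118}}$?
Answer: $\frac{142853}{56} \approx 2550.9$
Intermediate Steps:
$K = -3$ ($K = - \frac{12 \cdot 1}{4} = \left(- \frac{1}{4}\right) 12 = -3$)
$s = 216$
$\frac{1}{K 14 h{\left(s \right)} \frac{1}{857118}} = \frac{1}{\left(-3\right) 14 \left(-8\right) \frac{1}{857118}} = \frac{1}{\left(-42\right) \left(-8\right) \frac{1}{857118}} = \frac{1}{336 \cdot \frac{1}{857118}} = \frac{1}{\frac{56}{142853}} = \frac{142853}{56}$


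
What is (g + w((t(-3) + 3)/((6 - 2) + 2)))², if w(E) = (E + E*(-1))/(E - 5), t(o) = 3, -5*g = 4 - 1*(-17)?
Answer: 441/25 ≈ 17.640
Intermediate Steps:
g = -21/5 (g = -(4 - 1*(-17))/5 = -(4 + 17)/5 = -⅕*21 = -21/5 ≈ -4.2000)
w(E) = 0 (w(E) = (E - E)/(-5 + E) = 0/(-5 + E) = 0)
(g + w((t(-3) + 3)/((6 - 2) + 2)))² = (-21/5 + 0)² = (-21/5)² = 441/25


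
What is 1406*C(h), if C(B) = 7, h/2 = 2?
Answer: 9842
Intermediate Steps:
h = 4 (h = 2*2 = 4)
1406*C(h) = 1406*7 = 9842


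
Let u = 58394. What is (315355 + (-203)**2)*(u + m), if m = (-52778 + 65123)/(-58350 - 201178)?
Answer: 1350919882204867/64882 ≈ 2.0821e+10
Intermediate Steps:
m = -12345/259528 (m = 12345/(-259528) = 12345*(-1/259528) = -12345/259528 ≈ -0.047567)
(315355 + (-203)**2)*(u + m) = (315355 + (-203)**2)*(58394 - 12345/259528) = (315355 + 41209)*(15154865687/259528) = 356564*(15154865687/259528) = 1350919882204867/64882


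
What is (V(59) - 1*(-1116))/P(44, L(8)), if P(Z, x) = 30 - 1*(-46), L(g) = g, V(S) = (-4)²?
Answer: 283/19 ≈ 14.895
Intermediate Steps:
V(S) = 16
P(Z, x) = 76 (P(Z, x) = 30 + 46 = 76)
(V(59) - 1*(-1116))/P(44, L(8)) = (16 - 1*(-1116))/76 = (16 + 1116)*(1/76) = 1132*(1/76) = 283/19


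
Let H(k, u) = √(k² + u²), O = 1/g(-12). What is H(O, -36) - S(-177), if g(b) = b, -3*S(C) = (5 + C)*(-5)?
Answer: 860/3 + 5*√7465/12 ≈ 322.67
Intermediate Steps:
S(C) = 25/3 + 5*C/3 (S(C) = -(5 + C)*(-5)/3 = -(-25 - 5*C)/3 = 25/3 + 5*C/3)
O = -1/12 (O = 1/(-12) = -1/12 ≈ -0.083333)
H(O, -36) - S(-177) = √((-1/12)² + (-36)²) - (25/3 + (5/3)*(-177)) = √(1/144 + 1296) - (25/3 - 295) = √(186625/144) - 1*(-860/3) = 5*√7465/12 + 860/3 = 860/3 + 5*√7465/12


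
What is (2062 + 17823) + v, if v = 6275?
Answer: 26160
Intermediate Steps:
(2062 + 17823) + v = (2062 + 17823) + 6275 = 19885 + 6275 = 26160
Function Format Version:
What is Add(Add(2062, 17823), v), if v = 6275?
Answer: 26160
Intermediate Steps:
Add(Add(2062, 17823), v) = Add(Add(2062, 17823), 6275) = Add(19885, 6275) = 26160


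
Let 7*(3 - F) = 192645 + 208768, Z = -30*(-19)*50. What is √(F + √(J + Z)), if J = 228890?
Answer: √(-2809744 + 49*√257390)/7 ≈ 238.4*I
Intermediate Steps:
Z = 28500 (Z = 570*50 = 28500)
F = -401392/7 (F = 3 - (192645 + 208768)/7 = 3 - ⅐*401413 = 3 - 401413/7 = -401392/7 ≈ -57342.)
√(F + √(J + Z)) = √(-401392/7 + √(228890 + 28500)) = √(-401392/7 + √257390)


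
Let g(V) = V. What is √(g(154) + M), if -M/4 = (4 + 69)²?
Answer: I*√21162 ≈ 145.47*I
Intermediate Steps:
M = -21316 (M = -4*(4 + 69)² = -4*73² = -4*5329 = -21316)
√(g(154) + M) = √(154 - 21316) = √(-21162) = I*√21162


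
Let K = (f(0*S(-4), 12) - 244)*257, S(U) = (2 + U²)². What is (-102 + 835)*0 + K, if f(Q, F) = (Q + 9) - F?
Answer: -63479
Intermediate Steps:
f(Q, F) = 9 + Q - F (f(Q, F) = (9 + Q) - F = 9 + Q - F)
K = -63479 (K = ((9 + 0*(2 + (-4)²)² - 1*12) - 244)*257 = ((9 + 0*(2 + 16)² - 12) - 244)*257 = ((9 + 0*18² - 12) - 244)*257 = ((9 + 0*324 - 12) - 244)*257 = ((9 + 0 - 12) - 244)*257 = (-3 - 244)*257 = -247*257 = -63479)
(-102 + 835)*0 + K = (-102 + 835)*0 - 63479 = 733*0 - 63479 = 0 - 63479 = -63479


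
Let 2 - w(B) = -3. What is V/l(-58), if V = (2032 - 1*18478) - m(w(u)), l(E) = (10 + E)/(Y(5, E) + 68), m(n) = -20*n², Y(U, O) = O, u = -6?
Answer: 39865/12 ≈ 3322.1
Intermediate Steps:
w(B) = 5 (w(B) = 2 - 1*(-3) = 2 + 3 = 5)
l(E) = (10 + E)/(68 + E) (l(E) = (10 + E)/(E + 68) = (10 + E)/(68 + E))
V = -15946 (V = (2032 - 1*18478) - (-20)*5² = (2032 - 18478) - (-20)*25 = -16446 - 1*(-500) = -16446 + 500 = -15946)
V/l(-58) = -15946*(68 - 58)/(10 - 58) = -15946/(-48/10) = -15946/((⅒)*(-48)) = -15946/(-24/5) = -15946*(-5/24) = 39865/12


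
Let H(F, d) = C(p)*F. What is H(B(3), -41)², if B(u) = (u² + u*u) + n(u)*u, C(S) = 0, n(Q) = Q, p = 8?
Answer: 0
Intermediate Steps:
B(u) = 3*u² (B(u) = (u² + u*u) + u*u = (u² + u²) + u² = 2*u² + u² = 3*u²)
H(F, d) = 0 (H(F, d) = 0*F = 0)
H(B(3), -41)² = 0² = 0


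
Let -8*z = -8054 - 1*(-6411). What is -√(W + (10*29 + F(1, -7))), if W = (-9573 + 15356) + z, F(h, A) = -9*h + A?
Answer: -√100198/4 ≈ -79.135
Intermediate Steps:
z = 1643/8 (z = -(-8054 - 1*(-6411))/8 = -(-8054 + 6411)/8 = -⅛*(-1643) = 1643/8 ≈ 205.38)
F(h, A) = A - 9*h
W = 47907/8 (W = (-9573 + 15356) + 1643/8 = 5783 + 1643/8 = 47907/8 ≈ 5988.4)
-√(W + (10*29 + F(1, -7))) = -√(47907/8 + (10*29 + (-7 - 9*1))) = -√(47907/8 + (290 + (-7 - 9))) = -√(47907/8 + (290 - 16)) = -√(47907/8 + 274) = -√(50099/8) = -√100198/4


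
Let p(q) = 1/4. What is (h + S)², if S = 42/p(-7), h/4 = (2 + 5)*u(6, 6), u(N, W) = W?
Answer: 112896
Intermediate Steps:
h = 168 (h = 4*((2 + 5)*6) = 4*(7*6) = 4*42 = 168)
p(q) = ¼
S = 168 (S = 42/(¼) = 42*4 = 168)
(h + S)² = (168 + 168)² = 336² = 112896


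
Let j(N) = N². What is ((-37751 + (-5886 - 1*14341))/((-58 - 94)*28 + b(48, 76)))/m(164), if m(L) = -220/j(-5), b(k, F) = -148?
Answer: -48315/32296 ≈ -1.4960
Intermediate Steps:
m(L) = -44/5 (m(L) = -220/((-5)²) = -220/25 = -220*1/25 = -44/5)
((-37751 + (-5886 - 1*14341))/((-58 - 94)*28 + b(48, 76)))/m(164) = ((-37751 + (-5886 - 1*14341))/((-58 - 94)*28 - 148))/(-44/5) = ((-37751 + (-5886 - 14341))/(-152*28 - 148))*(-5/44) = ((-37751 - 20227)/(-4256 - 148))*(-5/44) = -57978/(-4404)*(-5/44) = -57978*(-1/4404)*(-5/44) = (9663/734)*(-5/44) = -48315/32296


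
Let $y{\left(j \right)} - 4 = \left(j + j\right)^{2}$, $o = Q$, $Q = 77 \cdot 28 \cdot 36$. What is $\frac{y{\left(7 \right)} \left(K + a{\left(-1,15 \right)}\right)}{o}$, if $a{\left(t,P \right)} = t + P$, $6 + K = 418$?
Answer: $\frac{1775}{1617} \approx 1.0977$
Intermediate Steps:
$K = 412$ ($K = -6 + 418 = 412$)
$Q = 77616$ ($Q = 2156 \cdot 36 = 77616$)
$o = 77616$
$a{\left(t,P \right)} = P + t$
$y{\left(j \right)} = 4 + 4 j^{2}$ ($y{\left(j \right)} = 4 + \left(j + j\right)^{2} = 4 + \left(2 j\right)^{2} = 4 + 4 j^{2}$)
$\frac{y{\left(7 \right)} \left(K + a{\left(-1,15 \right)}\right)}{o} = \frac{\left(4 + 4 \cdot 7^{2}\right) \left(412 + \left(15 - 1\right)\right)}{77616} = \left(4 + 4 \cdot 49\right) \left(412 + 14\right) \frac{1}{77616} = \left(4 + 196\right) 426 \cdot \frac{1}{77616} = 200 \cdot 426 \cdot \frac{1}{77616} = 85200 \cdot \frac{1}{77616} = \frac{1775}{1617}$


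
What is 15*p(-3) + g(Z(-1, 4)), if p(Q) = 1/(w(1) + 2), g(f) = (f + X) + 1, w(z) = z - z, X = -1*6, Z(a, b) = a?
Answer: 3/2 ≈ 1.5000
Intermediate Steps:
X = -6
w(z) = 0
g(f) = -5 + f (g(f) = (f - 6) + 1 = (-6 + f) + 1 = -5 + f)
p(Q) = 1/2 (p(Q) = 1/(0 + 2) = 1/2)
15*p(-3) + g(Z(-1, 4)) = 15*(1/2) + (-5 - 1) = 15/2 - 6 = 3/2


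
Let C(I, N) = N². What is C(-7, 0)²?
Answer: 0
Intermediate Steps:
C(-7, 0)² = (0²)² = 0² = 0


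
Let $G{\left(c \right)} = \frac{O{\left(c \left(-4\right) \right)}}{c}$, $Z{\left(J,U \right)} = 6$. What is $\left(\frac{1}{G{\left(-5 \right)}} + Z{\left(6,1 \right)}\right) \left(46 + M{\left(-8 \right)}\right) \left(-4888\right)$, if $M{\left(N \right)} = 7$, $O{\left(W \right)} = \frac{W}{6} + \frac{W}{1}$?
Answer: $- \frac{10492092}{7} \approx -1.4989 \cdot 10^{6}$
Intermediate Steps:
$O{\left(W \right)} = \frac{7 W}{6}$ ($O{\left(W \right)} = W \frac{1}{6} + W 1 = \frac{W}{6} + W = \frac{7 W}{6}$)
$G{\left(c \right)} = - \frac{14}{3}$ ($G{\left(c \right)} = \frac{\frac{7}{6} c \left(-4\right)}{c} = \frac{\frac{7}{6} \left(- 4 c\right)}{c} = \frac{\left(- \frac{14}{3}\right) c}{c} = - \frac{14}{3}$)
$\left(\frac{1}{G{\left(-5 \right)}} + Z{\left(6,1 \right)}\right) \left(46 + M{\left(-8 \right)}\right) \left(-4888\right) = \left(\frac{1}{- \frac{14}{3}} + 6\right) \left(46 + 7\right) \left(-4888\right) = \left(- \frac{3}{14} + 6\right) 53 \left(-4888\right) = \frac{81}{14} \cdot 53 \left(-4888\right) = \frac{4293}{14} \left(-4888\right) = - \frac{10492092}{7}$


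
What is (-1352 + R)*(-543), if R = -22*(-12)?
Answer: 590784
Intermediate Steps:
R = 264
(-1352 + R)*(-543) = (-1352 + 264)*(-543) = -1088*(-543) = 590784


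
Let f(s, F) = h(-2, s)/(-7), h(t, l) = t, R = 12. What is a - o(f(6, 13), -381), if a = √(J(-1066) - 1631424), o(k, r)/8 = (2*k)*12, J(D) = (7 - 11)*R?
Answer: -384/7 + 4*I*√101967 ≈ -54.857 + 1277.3*I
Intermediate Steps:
J(D) = -48 (J(D) = (7 - 11)*12 = -4*12 = -48)
f(s, F) = 2/7 (f(s, F) = -2/(-7) = -2*(-⅐) = 2/7)
o(k, r) = 192*k (o(k, r) = 8*((2*k)*12) = 8*(24*k) = 192*k)
a = 4*I*√101967 (a = √(-48 - 1631424) = √(-1631472) = 4*I*√101967 ≈ 1277.3*I)
a - o(f(6, 13), -381) = 4*I*√101967 - 192*2/7 = 4*I*√101967 - 1*384/7 = 4*I*√101967 - 384/7 = -384/7 + 4*I*√101967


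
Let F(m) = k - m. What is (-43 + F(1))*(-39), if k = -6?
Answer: 1950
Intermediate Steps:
F(m) = -6 - m
(-43 + F(1))*(-39) = (-43 + (-6 - 1*1))*(-39) = (-43 + (-6 - 1))*(-39) = (-43 - 7)*(-39) = -50*(-39) = 1950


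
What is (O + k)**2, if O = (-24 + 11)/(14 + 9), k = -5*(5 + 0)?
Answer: 345744/529 ≈ 653.58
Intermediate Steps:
k = -25 (k = -5*5 = -25)
O = -13/23 ≈ -0.56522
(O + k)**2 = (-13/23 - 25)**2 = (-588/23)**2 = 345744/529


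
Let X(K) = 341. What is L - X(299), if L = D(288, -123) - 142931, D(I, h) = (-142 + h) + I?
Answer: -143249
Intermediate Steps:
D(I, h) = -142 + I + h
L = -142908 (L = (-142 + 288 - 123) - 142931 = 23 - 142931 = -142908)
L - X(299) = -142908 - 1*341 = -142908 - 341 = -143249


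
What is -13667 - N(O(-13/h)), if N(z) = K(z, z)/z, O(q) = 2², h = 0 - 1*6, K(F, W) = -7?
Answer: -54661/4 ≈ -13665.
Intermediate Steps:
h = -6 (h = 0 - 6 = -6)
O(q) = 4
N(z) = -7/z
-13667 - N(O(-13/h)) = -13667 - (-7)/4 = -13667 - 1*(-7/4) = -13667 + 7/4 = -54661/4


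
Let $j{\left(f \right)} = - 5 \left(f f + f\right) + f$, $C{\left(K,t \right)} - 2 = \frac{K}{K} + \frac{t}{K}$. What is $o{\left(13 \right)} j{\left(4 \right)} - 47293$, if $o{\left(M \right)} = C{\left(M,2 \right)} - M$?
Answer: $- \frac{602521}{13} \approx -46348.0$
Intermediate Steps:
$C{\left(K,t \right)} = 3 + \frac{t}{K}$ ($C{\left(K,t \right)} = 2 + \left(\frac{K}{K} + \frac{t}{K}\right) = 2 + \left(1 + \frac{t}{K}\right) = 3 + \frac{t}{K}$)
$j{\left(f \right)} = - 5 f^{2} - 4 f$ ($j{\left(f \right)} = - 5 \left(f^{2} + f\right) + f = - 5 \left(f + f^{2}\right) + f = \left(- 5 f - 5 f^{2}\right) + f = - 5 f^{2} - 4 f$)
$o{\left(M \right)} = 3 - M + \frac{2}{M}$ ($o{\left(M \right)} = \left(3 + \frac{2}{M}\right) - M = 3 - M + \frac{2}{M}$)
$o{\left(13 \right)} j{\left(4 \right)} - 47293 = \left(3 - 13 + \frac{2}{13}\right) \left(\left(-1\right) 4 \left(4 + 5 \cdot 4\right)\right) - 47293 = \left(3 - 13 + 2 \cdot \frac{1}{13}\right) \left(\left(-1\right) 4 \left(4 + 20\right)\right) - 47293 = \left(3 - 13 + \frac{2}{13}\right) \left(\left(-1\right) 4 \cdot 24\right) - 47293 = \left(- \frac{128}{13}\right) \left(-96\right) - 47293 = \frac{12288}{13} - 47293 = - \frac{602521}{13}$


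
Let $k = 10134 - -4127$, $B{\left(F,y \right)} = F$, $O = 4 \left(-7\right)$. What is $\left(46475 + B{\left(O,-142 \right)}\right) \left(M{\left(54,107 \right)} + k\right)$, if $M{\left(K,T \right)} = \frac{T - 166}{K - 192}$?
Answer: $\frac{91411272419}{138} \approx 6.624 \cdot 10^{8}$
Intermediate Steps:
$O = -28$
$M{\left(K,T \right)} = \frac{-166 + T}{-192 + K}$
$k = 14261$ ($k = 10134 + 4127 = 14261$)
$\left(46475 + B{\left(O,-142 \right)}\right) \left(M{\left(54,107 \right)} + k\right) = \left(46475 - 28\right) \left(\frac{-166 + 107}{-192 + 54} + 14261\right) = 46447 \left(\frac{1}{-138} \left(-59\right) + 14261\right) = 46447 \left(\left(- \frac{1}{138}\right) \left(-59\right) + 14261\right) = 46447 \left(\frac{59}{138} + 14261\right) = 46447 \cdot \frac{1968077}{138} = \frac{91411272419}{138}$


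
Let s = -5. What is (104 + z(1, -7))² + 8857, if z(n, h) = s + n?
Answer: 18857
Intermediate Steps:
z(n, h) = -5 + n
(104 + z(1, -7))² + 8857 = (104 + (-5 + 1))² + 8857 = (104 - 4)² + 8857 = 100² + 8857 = 10000 + 8857 = 18857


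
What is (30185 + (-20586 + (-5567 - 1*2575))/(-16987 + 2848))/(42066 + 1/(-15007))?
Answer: 711689371789/991747888231 ≈ 0.71761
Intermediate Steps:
(30185 + (-20586 + (-5567 - 1*2575))/(-16987 + 2848))/(42066 + 1/(-15007)) = (30185 + (-20586 + (-5567 - 2575))/(-14139))/(42066 - 1/15007) = (30185 + (-20586 - 8142)*(-1/14139))/(631284461/15007) = (30185 - 28728*(-1/14139))*(15007/631284461) = (30185 + 3192/1571)*(15007/631284461) = (47423827/1571)*(15007/631284461) = 711689371789/991747888231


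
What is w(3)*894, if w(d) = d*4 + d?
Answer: 13410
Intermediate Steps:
w(d) = 5*d (w(d) = 4*d + d = 5*d)
w(3)*894 = (5*3)*894 = 15*894 = 13410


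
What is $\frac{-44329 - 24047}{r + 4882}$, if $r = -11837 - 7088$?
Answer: $\frac{22792}{4681} \approx 4.869$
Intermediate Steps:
$r = -18925$ ($r = -11837 + \left(-7582 + 494\right) = -11837 - 7088 = -18925$)
$\frac{-44329 - 24047}{r + 4882} = \frac{-44329 - 24047}{-18925 + 4882} = - \frac{68376}{-14043} = \left(-68376\right) \left(- \frac{1}{14043}\right) = \frac{22792}{4681}$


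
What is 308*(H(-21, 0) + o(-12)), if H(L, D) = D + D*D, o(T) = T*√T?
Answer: -7392*I*√3 ≈ -12803.0*I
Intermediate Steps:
o(T) = T^(3/2)
H(L, D) = D + D²
308*(H(-21, 0) + o(-12)) = 308*(0*(1 + 0) + (-12)^(3/2)) = 308*(0*1 - 24*I*√3) = 308*(0 - 24*I*√3) = 308*(-24*I*√3) = -7392*I*√3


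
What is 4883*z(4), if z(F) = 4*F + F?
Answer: 97660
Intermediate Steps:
z(F) = 5*F
4883*z(4) = 4883*(5*4) = 4883*20 = 97660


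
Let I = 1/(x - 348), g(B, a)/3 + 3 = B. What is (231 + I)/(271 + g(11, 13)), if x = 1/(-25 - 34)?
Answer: 4743064/6057235 ≈ 0.78304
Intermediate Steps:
g(B, a) = -9 + 3*B
x = -1/59 (x = 1/(-59) = -1/59 ≈ -0.016949)
I = -59/20533 (I = 1/(-1/59 - 348) = 1/(-20533/59) = -59/20533 ≈ -0.0028734)
(231 + I)/(271 + g(11, 13)) = (231 - 59/20533)/(271 + (-9 + 3*11)) = 4743064/(20533*(271 + (-9 + 33))) = 4743064/(20533*(271 + 24)) = (4743064/20533)/295 = (4743064/20533)*(1/295) = 4743064/6057235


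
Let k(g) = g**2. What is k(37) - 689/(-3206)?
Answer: 4389703/3206 ≈ 1369.2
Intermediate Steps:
k(37) - 689/(-3206) = 37**2 - 689/(-3206) = 1369 - 689*(-1)/3206 = 1369 - 1*(-689/3206) = 1369 + 689/3206 = 4389703/3206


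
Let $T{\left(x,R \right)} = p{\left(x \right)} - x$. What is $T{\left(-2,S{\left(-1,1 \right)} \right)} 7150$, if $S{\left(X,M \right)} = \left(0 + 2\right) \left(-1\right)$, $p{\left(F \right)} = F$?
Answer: $0$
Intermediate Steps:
$S{\left(X,M \right)} = -2$ ($S{\left(X,M \right)} = 2 \left(-1\right) = -2$)
$T{\left(x,R \right)} = 0$ ($T{\left(x,R \right)} = x - x = 0$)
$T{\left(-2,S{\left(-1,1 \right)} \right)} 7150 = 0 \cdot 7150 = 0$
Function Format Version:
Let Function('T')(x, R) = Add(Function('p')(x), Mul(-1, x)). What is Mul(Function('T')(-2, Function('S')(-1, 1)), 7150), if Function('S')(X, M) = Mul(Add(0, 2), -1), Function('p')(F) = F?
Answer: 0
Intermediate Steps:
Function('S')(X, M) = -2 (Function('S')(X, M) = Mul(2, -1) = -2)
Function('T')(x, R) = 0 (Function('T')(x, R) = Add(x, Mul(-1, x)) = 0)
Mul(Function('T')(-2, Function('S')(-1, 1)), 7150) = Mul(0, 7150) = 0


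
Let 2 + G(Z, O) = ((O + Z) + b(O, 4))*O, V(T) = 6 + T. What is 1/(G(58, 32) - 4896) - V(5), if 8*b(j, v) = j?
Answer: -20791/1890 ≈ -11.001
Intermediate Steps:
b(j, v) = j/8
G(Z, O) = -2 + O*(Z + 9*O/8) (G(Z, O) = -2 + ((O + Z) + O/8)*O = -2 + (Z + 9*O/8)*O = -2 + O*(Z + 9*O/8))
1/(G(58, 32) - 4896) - V(5) = 1/((-2 + (9/8)*32**2 + 32*58) - 4896) - (6 + 5) = 1/((-2 + (9/8)*1024 + 1856) - 4896) - 1*11 = 1/((-2 + 1152 + 1856) - 4896) - 11 = 1/(3006 - 4896) - 11 = 1/(-1890) - 11 = -1/1890 - 11 = -20791/1890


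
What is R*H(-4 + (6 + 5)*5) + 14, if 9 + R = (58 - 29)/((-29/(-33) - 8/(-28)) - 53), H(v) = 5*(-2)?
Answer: 656143/5987 ≈ 109.59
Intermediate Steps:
H(v) = -10
R = -114465/11974 (R = -9 + (58 - 29)/((-29/(-33) - 8/(-28)) - 53) = -9 + 29/((-29*(-1/33) - 8*(-1/28)) - 53) = -9 + 29/((29/33 + 2/7) - 53) = -9 + 29/(269/231 - 53) = -9 + 29/(-11974/231) = -9 + 29*(-231/11974) = -9 - 6699/11974 = -114465/11974 ≈ -9.5595)
R*H(-4 + (6 + 5)*5) + 14 = -114465/11974*(-10) + 14 = 572325/5987 + 14 = 656143/5987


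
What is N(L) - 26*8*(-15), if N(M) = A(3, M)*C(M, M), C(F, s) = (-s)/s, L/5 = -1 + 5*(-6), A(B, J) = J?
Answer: 3275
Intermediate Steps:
L = -155 (L = 5*(-1 + 5*(-6)) = 5*(-1 - 30) = 5*(-31) = -155)
C(F, s) = -1
N(M) = -M (N(M) = M*(-1) = -M)
N(L) - 26*8*(-15) = -1*(-155) - 26*8*(-15) = 155 - 208*(-15) = 155 + 3120 = 3275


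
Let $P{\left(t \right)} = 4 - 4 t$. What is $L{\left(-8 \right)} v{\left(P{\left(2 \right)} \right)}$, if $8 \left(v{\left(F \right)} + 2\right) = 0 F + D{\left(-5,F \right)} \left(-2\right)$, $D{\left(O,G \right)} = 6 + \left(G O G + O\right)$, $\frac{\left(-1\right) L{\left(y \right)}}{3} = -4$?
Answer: $213$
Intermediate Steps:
$L{\left(y \right)} = 12$ ($L{\left(y \right)} = \left(-3\right) \left(-4\right) = 12$)
$D{\left(O,G \right)} = 6 + O + O G^{2}$ ($D{\left(O,G \right)} = 6 + \left(O G^{2} + O\right) = 6 + \left(O + O G^{2}\right) = 6 + O + O G^{2}$)
$v{\left(F \right)} = - \frac{9}{4} + \frac{5 F^{2}}{4}$ ($v{\left(F \right)} = -2 + \frac{0 F + \left(6 - 5 - 5 F^{2}\right) \left(-2\right)}{8} = -2 + \frac{0 + \left(1 - 5 F^{2}\right) \left(-2\right)}{8} = -2 + \frac{0 + \left(-2 + 10 F^{2}\right)}{8} = -2 + \frac{-2 + 10 F^{2}}{8} = -2 + \left(- \frac{1}{4} + \frac{5 F^{2}}{4}\right) = - \frac{9}{4} + \frac{5 F^{2}}{4}$)
$L{\left(-8 \right)} v{\left(P{\left(2 \right)} \right)} = 12 \left(- \frac{9}{4} + \frac{5 \left(4 - 8\right)^{2}}{4}\right) = 12 \left(- \frac{9}{4} + \frac{5 \left(-4\right)^{2}}{4}\right) = 12 \left(- \frac{9}{4} + \frac{5}{4} \cdot 16\right) = 12 \left(- \frac{9}{4} + 20\right) = 12 \cdot \frac{71}{4} = 213$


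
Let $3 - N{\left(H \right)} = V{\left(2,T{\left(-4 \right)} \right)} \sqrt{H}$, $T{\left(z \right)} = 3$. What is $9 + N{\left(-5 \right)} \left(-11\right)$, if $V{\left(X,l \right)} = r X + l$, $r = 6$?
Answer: $-24 + 165 i \sqrt{5} \approx -24.0 + 368.95 i$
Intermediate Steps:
$V{\left(X,l \right)} = l + 6 X$ ($V{\left(X,l \right)} = 6 X + l = l + 6 X$)
$N{\left(H \right)} = 3 - 15 \sqrt{H}$ ($N{\left(H \right)} = 3 - \left(3 + 6 \cdot 2\right) \sqrt{H} = 3 - \left(3 + 12\right) \sqrt{H} = 3 - 15 \sqrt{H}$)
$9 + N{\left(-5 \right)} \left(-11\right) = 9 + \left(3 - 15 \sqrt{-5}\right) \left(-11\right) = 9 + \left(3 - 15 i \sqrt{5}\right) \left(-11\right) = 9 - \left(33 - 165 i \sqrt{5}\right) = -24 + 165 i \sqrt{5}$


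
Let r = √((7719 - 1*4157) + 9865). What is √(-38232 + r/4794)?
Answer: √(-878664493152 + 4794*√13427)/4794 ≈ 195.53*I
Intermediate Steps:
r = √13427 (r = √((7719 - 4157) + 9865) = √(3562 + 9865) = √13427 ≈ 115.87)
√(-38232 + r/4794) = √(-38232 + √13427/4794)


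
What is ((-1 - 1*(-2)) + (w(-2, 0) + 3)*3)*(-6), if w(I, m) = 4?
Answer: -132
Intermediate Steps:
((-1 - 1*(-2)) + (w(-2, 0) + 3)*3)*(-6) = ((-1 - 1*(-2)) + (4 + 3)*3)*(-6) = ((-1 + 2) + 7*3)*(-6) = (1 + 21)*(-6) = 22*(-6) = -132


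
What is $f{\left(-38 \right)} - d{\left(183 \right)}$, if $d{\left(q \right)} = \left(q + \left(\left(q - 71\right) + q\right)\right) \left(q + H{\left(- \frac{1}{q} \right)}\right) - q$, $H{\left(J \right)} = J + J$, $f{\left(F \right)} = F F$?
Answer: $- \frac{15709045}{183} \approx -85842.0$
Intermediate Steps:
$f{\left(F \right)} = F^{2}$
$H{\left(J \right)} = 2 J$
$d{\left(q \right)} = - q + \left(-71 + 3 q\right) \left(q - \frac{2}{q}\right)$ ($d{\left(q \right)} = \left(q + \left(\left(q - 71\right) + q\right)\right) \left(q + 2 \left(- \frac{1}{q}\right)\right) - q = \left(q + \left(\left(-71 + q\right) + q\right)\right) \left(q - \frac{2}{q}\right) - q = \left(q + \left(-71 + 2 q\right)\right) \left(q - \frac{2}{q}\right) - q = \left(-71 + 3 q\right) \left(q - \frac{2}{q}\right) - q = - q + \left(-71 + 3 q\right) \left(q - \frac{2}{q}\right)$)
$f{\left(-38 \right)} - d{\left(183 \right)} = \left(-38\right)^{2} - \left(-6 - 13176 + 3 \cdot 183^{2} + \frac{142}{183}\right) = 1444 - \left(-6 - 13176 + 3 \cdot 33489 + 142 \cdot \frac{1}{183}\right) = 1444 - \left(-6 - 13176 + 100467 + \frac{142}{183}\right) = 1444 - \frac{15973297}{183} = - \frac{15709045}{183}$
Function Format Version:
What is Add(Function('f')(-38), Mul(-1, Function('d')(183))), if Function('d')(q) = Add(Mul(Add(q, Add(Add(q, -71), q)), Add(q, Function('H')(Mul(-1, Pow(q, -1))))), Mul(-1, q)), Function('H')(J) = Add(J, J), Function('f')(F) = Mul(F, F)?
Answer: Rational(-15709045, 183) ≈ -85842.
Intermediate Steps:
Function('f')(F) = Pow(F, 2)
Function('H')(J) = Mul(2, J)
Function('d')(q) = Add(Mul(-1, q), Mul(Add(-71, Mul(3, q)), Add(q, Mul(-2, Pow(q, -1))))) (Function('d')(q) = Add(Mul(Add(q, Add(Add(q, -71), q)), Add(q, Mul(2, Mul(-1, Pow(q, -1))))), Mul(-1, q)) = Add(Mul(Add(q, Add(Add(-71, q), q)), Add(q, Mul(-2, Pow(q, -1)))), Mul(-1, q)) = Add(Mul(Add(q, Add(-71, Mul(2, q))), Add(q, Mul(-2, Pow(q, -1)))), Mul(-1, q)) = Add(Mul(Add(-71, Mul(3, q)), Add(q, Mul(-2, Pow(q, -1)))), Mul(-1, q)) = Add(Mul(-1, q), Mul(Add(-71, Mul(3, q)), Add(q, Mul(-2, Pow(q, -1))))))
Add(Function('f')(-38), Mul(-1, Function('d')(183))) = Add(Pow(-38, 2), Mul(-1, Add(-6, Mul(-72, 183), Mul(3, Pow(183, 2)), Mul(142, Pow(183, -1))))) = Add(1444, Mul(-1, Add(-6, -13176, Mul(3, 33489), Mul(142, Rational(1, 183))))) = Add(1444, Mul(-1, Add(-6, -13176, 100467, Rational(142, 183)))) = Add(1444, Mul(-1, Rational(15973297, 183))) = Add(1444, Rational(-15973297, 183)) = Rational(-15709045, 183)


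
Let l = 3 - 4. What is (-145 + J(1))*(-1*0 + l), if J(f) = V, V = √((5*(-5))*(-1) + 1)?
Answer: 145 - √26 ≈ 139.90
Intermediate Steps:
l = -1
V = √26 (V = √(-25*(-1) + 1) = √(25 + 1) = √26 ≈ 5.0990)
J(f) = √26
(-145 + J(1))*(-1*0 + l) = (-145 + √26)*(-1*0 - 1) = (-145 + √26)*(0 - 1) = (-145 + √26)*(-1) = 145 - √26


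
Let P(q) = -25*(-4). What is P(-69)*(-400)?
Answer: -40000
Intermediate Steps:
P(q) = 100
P(-69)*(-400) = 100*(-400) = -40000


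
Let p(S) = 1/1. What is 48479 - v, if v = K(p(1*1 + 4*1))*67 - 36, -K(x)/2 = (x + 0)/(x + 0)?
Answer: 48649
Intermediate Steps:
p(S) = 1
K(x) = -2 (K(x) = -2*(x + 0)/(x + 0) = -2*x/x = -2*1 = -2)
v = -170 (v = -2*67 - 36 = -134 - 36 = -170)
48479 - v = 48479 - 1*(-170) = 48479 + 170 = 48649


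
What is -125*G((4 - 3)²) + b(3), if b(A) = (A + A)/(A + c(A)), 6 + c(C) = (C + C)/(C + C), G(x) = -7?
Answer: 872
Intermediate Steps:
c(C) = -5 (c(C) = -6 + (C + C)/(C + C) = -6 + (2*C)/((2*C)) = -6 + (2*C)*(1/(2*C)) = -6 + 1 = -5)
b(A) = 2*A/(-5 + A) (b(A) = (A + A)/(A - 5) = (2*A)/(-5 + A) = 2*A/(-5 + A))
-125*G((4 - 3)²) + b(3) = -125*(-7) + 2*3/(-5 + 3) = 875 + 2*3/(-2) = 875 + 2*3*(-½) = 875 - 3 = 872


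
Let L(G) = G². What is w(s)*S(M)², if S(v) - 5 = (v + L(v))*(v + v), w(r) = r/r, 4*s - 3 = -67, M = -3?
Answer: 961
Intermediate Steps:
s = -16 (s = ¾ + (¼)*(-67) = ¾ - 67/4 = -16)
w(r) = 1
S(v) = 5 + 2*v*(v + v²) (S(v) = 5 + (v + v²)*(v + v) = 5 + (v + v²)*(2*v) = 5 + 2*v*(v + v²))
w(s)*S(M)² = 1*(5 + 2*(-3)² + 2*(-3)³)² = 1*(5 + 2*9 + 2*(-27))² = 1*(5 + 18 - 54)² = 1*(-31)² = 1*961 = 961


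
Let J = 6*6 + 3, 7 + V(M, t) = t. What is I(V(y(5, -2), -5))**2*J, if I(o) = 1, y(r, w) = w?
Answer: 39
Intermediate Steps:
V(M, t) = -7 + t
J = 39 (J = 36 + 3 = 39)
I(V(y(5, -2), -5))**2*J = 1**2*39 = 1*39 = 39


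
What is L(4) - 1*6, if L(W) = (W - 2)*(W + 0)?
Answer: 2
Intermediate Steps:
L(W) = W*(-2 + W) (L(W) = (-2 + W)*W = W*(-2 + W))
L(4) - 1*6 = 4*(-2 + 4) - 1*6 = 4*2 - 6 = 8 - 6 = 2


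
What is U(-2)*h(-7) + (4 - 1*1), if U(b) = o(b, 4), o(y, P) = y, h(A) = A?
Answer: 17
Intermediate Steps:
U(b) = b
U(-2)*h(-7) + (4 - 1*1) = -2*(-7) + (4 - 1*1) = 14 + (4 - 1) = 14 + 3 = 17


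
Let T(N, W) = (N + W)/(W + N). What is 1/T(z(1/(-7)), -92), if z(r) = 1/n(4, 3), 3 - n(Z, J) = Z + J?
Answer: 1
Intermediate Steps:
n(Z, J) = 3 - J - Z (n(Z, J) = 3 - (Z + J) = 3 - (J + Z) = 3 + (-J - Z) = 3 - J - Z)
z(r) = -¼ (z(r) = 1/(3 - 1*3 - 1*4) = 1/(3 - 3 - 4) = 1/(-4) = -¼)
T(N, W) = 1 (T(N, W) = (N + W)/(N + W) = 1)
1/T(z(1/(-7)), -92) = 1/1 = 1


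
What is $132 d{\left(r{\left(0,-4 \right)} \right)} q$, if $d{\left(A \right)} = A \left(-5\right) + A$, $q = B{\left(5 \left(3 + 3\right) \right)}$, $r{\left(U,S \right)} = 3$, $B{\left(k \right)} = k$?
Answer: $-47520$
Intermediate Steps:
$q = 30$ ($q = 5 \left(3 + 3\right) = 5 \cdot 6 = 30$)
$d{\left(A \right)} = - 4 A$ ($d{\left(A \right)} = - 5 A + A = - 4 A$)
$132 d{\left(r{\left(0,-4 \right)} \right)} q = 132 \left(\left(-4\right) 3\right) 30 = 132 \left(-12\right) 30 = \left(-1584\right) 30 = -47520$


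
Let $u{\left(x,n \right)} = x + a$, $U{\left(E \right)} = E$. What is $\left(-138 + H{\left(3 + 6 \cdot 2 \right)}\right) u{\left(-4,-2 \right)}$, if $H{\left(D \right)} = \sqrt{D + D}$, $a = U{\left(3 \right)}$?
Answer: $138 - \sqrt{30} \approx 132.52$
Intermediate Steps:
$a = 3$
$u{\left(x,n \right)} = 3 + x$ ($u{\left(x,n \right)} = x + 3 = 3 + x$)
$H{\left(D \right)} = \sqrt{2} \sqrt{D}$ ($H{\left(D \right)} = \sqrt{2 D} = \sqrt{2} \sqrt{D}$)
$\left(-138 + H{\left(3 + 6 \cdot 2 \right)}\right) u{\left(-4,-2 \right)} = \left(-138 + \sqrt{2} \sqrt{3 + 6 \cdot 2}\right) \left(3 - 4\right) = \left(-138 + \sqrt{2} \sqrt{3 + 12}\right) \left(-1\right) = \left(-138 + \sqrt{2} \sqrt{15}\right) \left(-1\right) = \left(-138 + \sqrt{30}\right) \left(-1\right) = 138 - \sqrt{30}$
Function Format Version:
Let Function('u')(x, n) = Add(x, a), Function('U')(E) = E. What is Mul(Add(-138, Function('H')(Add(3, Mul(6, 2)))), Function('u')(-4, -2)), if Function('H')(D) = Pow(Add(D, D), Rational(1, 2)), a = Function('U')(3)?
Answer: Add(138, Mul(-1, Pow(30, Rational(1, 2)))) ≈ 132.52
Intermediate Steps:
a = 3
Function('u')(x, n) = Add(3, x) (Function('u')(x, n) = Add(x, 3) = Add(3, x))
Function('H')(D) = Mul(Pow(2, Rational(1, 2)), Pow(D, Rational(1, 2))) (Function('H')(D) = Pow(Mul(2, D), Rational(1, 2)) = Mul(Pow(2, Rational(1, 2)), Pow(D, Rational(1, 2))))
Mul(Add(-138, Function('H')(Add(3, Mul(6, 2)))), Function('u')(-4, -2)) = Mul(Add(-138, Mul(Pow(2, Rational(1, 2)), Pow(Add(3, Mul(6, 2)), Rational(1, 2)))), Add(3, -4)) = Mul(Add(-138, Mul(Pow(2, Rational(1, 2)), Pow(Add(3, 12), Rational(1, 2)))), -1) = Mul(Add(-138, Mul(Pow(2, Rational(1, 2)), Pow(15, Rational(1, 2)))), -1) = Mul(Add(-138, Pow(30, Rational(1, 2))), -1) = Add(138, Mul(-1, Pow(30, Rational(1, 2))))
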